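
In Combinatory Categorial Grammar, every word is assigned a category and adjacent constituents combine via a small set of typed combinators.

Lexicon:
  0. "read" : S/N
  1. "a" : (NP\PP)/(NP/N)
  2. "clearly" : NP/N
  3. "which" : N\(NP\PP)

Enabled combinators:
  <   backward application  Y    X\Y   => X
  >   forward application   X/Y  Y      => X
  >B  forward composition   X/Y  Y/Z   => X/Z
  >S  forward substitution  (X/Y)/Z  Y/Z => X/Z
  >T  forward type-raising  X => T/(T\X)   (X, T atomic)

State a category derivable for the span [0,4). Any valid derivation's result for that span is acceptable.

S

[0,4] S   >
  [0,1] "read" : S/N
  [1,4] N   <
    [1,3] NP\PP   >
      [1,2] "a" : (NP\PP)/(NP/N)
      [2,3] "clearly" : NP/N
    [3,4] "which" : N\(NP\PP)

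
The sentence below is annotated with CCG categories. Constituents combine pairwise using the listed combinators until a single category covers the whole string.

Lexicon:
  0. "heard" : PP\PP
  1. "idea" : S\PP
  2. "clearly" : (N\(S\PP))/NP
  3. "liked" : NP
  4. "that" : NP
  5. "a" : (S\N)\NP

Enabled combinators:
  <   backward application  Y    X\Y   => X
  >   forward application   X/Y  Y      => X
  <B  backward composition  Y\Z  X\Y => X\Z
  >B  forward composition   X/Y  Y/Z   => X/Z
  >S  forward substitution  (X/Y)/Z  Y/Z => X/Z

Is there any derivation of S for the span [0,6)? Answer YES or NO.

YES

[0,6] S   <
  [0,4] N   <
    [0,2] S\PP   <B
      [0,1] "heard" : PP\PP
      [1,2] "idea" : S\PP
    [2,4] N\(S\PP)   >
      [2,3] "clearly" : (N\(S\PP))/NP
      [3,4] "liked" : NP
  [4,6] S\N   <
    [4,5] "that" : NP
    [5,6] "a" : (S\N)\NP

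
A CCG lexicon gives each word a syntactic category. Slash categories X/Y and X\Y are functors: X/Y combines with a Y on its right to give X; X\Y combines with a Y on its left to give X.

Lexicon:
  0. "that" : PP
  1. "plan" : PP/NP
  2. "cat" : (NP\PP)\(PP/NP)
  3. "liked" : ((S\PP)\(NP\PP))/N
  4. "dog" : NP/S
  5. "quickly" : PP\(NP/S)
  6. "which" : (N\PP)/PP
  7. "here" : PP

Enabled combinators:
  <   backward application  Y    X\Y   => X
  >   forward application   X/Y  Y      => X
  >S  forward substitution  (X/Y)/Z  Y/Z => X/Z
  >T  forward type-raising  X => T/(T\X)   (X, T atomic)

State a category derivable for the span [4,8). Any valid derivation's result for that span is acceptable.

N

[0,8] S   <
  [0,1] "that" : PP
  [1,8] S\PP   <
    [1,3] NP\PP   <
      [1,2] "plan" : PP/NP
      [2,3] "cat" : (NP\PP)\(PP/NP)
    [3,8] (S\PP)\(NP\PP)   >
      [3,4] "liked" : ((S\PP)\(NP\PP))/N
      [4,8] N   <
        [4,6] PP   <
          [4,5] "dog" : NP/S
          [5,6] "quickly" : PP\(NP/S)
        [6,8] N\PP   >
          [6,7] "which" : (N\PP)/PP
          [7,8] "here" : PP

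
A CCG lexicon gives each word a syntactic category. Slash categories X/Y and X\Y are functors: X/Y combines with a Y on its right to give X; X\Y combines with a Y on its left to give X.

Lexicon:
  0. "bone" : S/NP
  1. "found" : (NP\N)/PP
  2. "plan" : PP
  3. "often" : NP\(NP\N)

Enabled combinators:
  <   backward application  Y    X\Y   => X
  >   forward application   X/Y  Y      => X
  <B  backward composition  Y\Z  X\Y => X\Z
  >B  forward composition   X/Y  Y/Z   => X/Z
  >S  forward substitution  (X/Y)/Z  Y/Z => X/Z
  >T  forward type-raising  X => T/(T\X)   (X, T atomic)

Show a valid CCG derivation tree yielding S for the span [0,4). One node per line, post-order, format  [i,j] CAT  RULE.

[0,1] S/NP  lex  "bone"
[1,2] (NP\N)/PP  lex  "found"
[2,3] PP  lex  "plan"
[1,3] NP\N  >  k=2
[3,4] NP\(NP\N)  lex  "often"
[1,4] NP  <  k=3
[0,4] S  >  k=1

[0,4] S   >
  [0,1] "bone" : S/NP
  [1,4] NP   <
    [1,3] NP\N   >
      [1,2] "found" : (NP\N)/PP
      [2,3] "plan" : PP
    [3,4] "often" : NP\(NP\N)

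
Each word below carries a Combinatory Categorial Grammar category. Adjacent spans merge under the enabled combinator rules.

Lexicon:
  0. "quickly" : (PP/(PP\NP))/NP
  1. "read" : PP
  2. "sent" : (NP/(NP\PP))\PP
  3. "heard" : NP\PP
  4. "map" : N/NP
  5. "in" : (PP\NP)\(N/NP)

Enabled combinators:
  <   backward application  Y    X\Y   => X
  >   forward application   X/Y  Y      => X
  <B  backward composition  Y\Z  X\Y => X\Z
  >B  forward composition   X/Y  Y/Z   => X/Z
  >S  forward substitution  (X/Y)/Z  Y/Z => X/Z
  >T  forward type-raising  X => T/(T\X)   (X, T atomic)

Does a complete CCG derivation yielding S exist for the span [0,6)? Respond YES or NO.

NO

(PP/(PP\NP))/NP PP (NP/(NP\PP))\PP NP\PP N/NP (PP\NP)\(N/NP)
CKY chart[0,6] = {(PP/(PP\NP))/(NP\PP), N/(N\PP), NP/(NP\PP), PP, PP/(PP\PP), S/(S\PP)}; S ∉ chart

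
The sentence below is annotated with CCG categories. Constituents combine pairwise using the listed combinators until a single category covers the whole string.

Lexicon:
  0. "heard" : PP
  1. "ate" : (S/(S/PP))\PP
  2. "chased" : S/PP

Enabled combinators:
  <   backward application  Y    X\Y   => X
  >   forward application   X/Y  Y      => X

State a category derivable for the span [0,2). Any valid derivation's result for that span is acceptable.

[0,3] S   >
  [0,2] S/(S/PP)   <
    [0,1] "heard" : PP
    [1,2] "ate" : (S/(S/PP))\PP
  [2,3] "chased" : S/PP

S/(S/PP)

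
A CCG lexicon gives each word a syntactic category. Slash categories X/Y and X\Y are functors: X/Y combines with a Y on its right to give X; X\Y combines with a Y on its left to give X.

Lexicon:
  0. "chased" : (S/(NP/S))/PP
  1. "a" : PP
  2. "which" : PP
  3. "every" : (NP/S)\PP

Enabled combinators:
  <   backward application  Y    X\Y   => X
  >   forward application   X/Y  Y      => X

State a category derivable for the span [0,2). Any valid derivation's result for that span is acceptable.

S/(NP/S)

[0,4] S   >
  [0,2] S/(NP/S)   >
    [0,1] "chased" : (S/(NP/S))/PP
    [1,2] "a" : PP
  [2,4] NP/S   <
    [2,3] "which" : PP
    [3,4] "every" : (NP/S)\PP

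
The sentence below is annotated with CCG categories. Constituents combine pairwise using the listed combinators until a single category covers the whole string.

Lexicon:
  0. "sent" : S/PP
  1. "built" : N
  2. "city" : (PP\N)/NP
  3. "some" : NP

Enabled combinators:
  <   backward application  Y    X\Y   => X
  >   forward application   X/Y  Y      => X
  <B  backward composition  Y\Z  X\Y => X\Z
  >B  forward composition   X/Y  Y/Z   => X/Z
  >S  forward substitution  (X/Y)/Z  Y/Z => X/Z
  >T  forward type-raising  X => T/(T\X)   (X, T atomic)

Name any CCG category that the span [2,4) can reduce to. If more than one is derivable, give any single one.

PP\N

[0,4] S   >
  [0,1] "sent" : S/PP
  [1,4] PP   <
    [1,2] "built" : N
    [2,4] PP\N   >
      [2,3] "city" : (PP\N)/NP
      [3,4] "some" : NP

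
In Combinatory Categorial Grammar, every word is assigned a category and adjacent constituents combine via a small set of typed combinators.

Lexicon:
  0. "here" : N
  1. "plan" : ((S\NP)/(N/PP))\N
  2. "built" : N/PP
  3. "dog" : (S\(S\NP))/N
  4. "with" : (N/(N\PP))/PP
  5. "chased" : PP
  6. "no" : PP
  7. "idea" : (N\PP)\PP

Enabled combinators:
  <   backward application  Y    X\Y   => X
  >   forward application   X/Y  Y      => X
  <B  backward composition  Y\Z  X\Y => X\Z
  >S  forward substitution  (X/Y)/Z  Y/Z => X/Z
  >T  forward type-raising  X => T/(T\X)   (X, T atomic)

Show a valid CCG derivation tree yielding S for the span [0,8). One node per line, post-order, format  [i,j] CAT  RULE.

[0,8] S   <
  [0,3] S\NP   >
    [0,2] (S\NP)/(N/PP)   <
      [0,1] "here" : N
      [1,2] "plan" : ((S\NP)/(N/PP))\N
    [2,3] "built" : N/PP
  [3,8] S\(S\NP)   >
    [3,4] "dog" : (S\(S\NP))/N
    [4,8] N   >
      [4,6] N/(N\PP)   >
        [4,5] "with" : (N/(N\PP))/PP
        [5,6] "chased" : PP
      [6,8] N\PP   <
        [6,7] "no" : PP
        [7,8] "idea" : (N\PP)\PP

[0,1] N  lex  "here"
[1,2] ((S\NP)/(N/PP))\N  lex  "plan"
[0,2] (S\NP)/(N/PP)  <  k=1
[2,3] N/PP  lex  "built"
[0,3] S\NP  >  k=2
[3,4] (S\(S\NP))/N  lex  "dog"
[4,5] (N/(N\PP))/PP  lex  "with"
[5,6] PP  lex  "chased"
[4,6] N/(N\PP)  >  k=5
[6,7] PP  lex  "no"
[7,8] (N\PP)\PP  lex  "idea"
[6,8] N\PP  <  k=7
[4,8] N  >  k=6
[3,8] S\(S\NP)  >  k=4
[0,8] S  <  k=3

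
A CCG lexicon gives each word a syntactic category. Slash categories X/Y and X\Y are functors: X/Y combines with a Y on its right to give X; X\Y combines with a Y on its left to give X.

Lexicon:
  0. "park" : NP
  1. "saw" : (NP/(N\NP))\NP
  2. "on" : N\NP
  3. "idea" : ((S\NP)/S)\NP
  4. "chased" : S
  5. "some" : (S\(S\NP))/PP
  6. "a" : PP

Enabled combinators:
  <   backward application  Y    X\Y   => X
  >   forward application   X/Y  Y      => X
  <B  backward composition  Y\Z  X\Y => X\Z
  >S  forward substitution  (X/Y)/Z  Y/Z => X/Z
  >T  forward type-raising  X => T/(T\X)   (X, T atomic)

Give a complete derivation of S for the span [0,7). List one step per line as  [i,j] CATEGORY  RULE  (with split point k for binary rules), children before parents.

[0,7] S   <
  [0,5] S\NP   >
    [0,4] (S\NP)/S   <
      [0,3] NP   >
        [0,2] NP/(N\NP)   <
          [0,1] "park" : NP
          [1,2] "saw" : (NP/(N\NP))\NP
        [2,3] "on" : N\NP
      [3,4] "idea" : ((S\NP)/S)\NP
    [4,5] "chased" : S
  [5,7] S\(S\NP)   >
    [5,6] "some" : (S\(S\NP))/PP
    [6,7] "a" : PP

[0,1] NP  lex  "park"
[1,2] (NP/(N\NP))\NP  lex  "saw"
[0,2] NP/(N\NP)  <  k=1
[2,3] N\NP  lex  "on"
[0,3] NP  >  k=2
[3,4] ((S\NP)/S)\NP  lex  "idea"
[0,4] (S\NP)/S  <  k=3
[4,5] S  lex  "chased"
[0,5] S\NP  >  k=4
[5,6] (S\(S\NP))/PP  lex  "some"
[6,7] PP  lex  "a"
[5,7] S\(S\NP)  >  k=6
[0,7] S  <  k=5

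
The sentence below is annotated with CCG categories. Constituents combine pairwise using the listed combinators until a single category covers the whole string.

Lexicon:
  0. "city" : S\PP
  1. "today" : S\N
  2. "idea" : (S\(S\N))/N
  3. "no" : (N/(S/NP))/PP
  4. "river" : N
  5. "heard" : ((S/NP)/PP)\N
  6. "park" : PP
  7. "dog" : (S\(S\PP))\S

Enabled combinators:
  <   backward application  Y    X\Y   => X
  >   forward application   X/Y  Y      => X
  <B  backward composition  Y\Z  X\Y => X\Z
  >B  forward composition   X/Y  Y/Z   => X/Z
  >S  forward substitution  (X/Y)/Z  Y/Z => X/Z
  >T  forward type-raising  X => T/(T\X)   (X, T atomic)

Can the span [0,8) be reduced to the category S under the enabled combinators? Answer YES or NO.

YES

[0,8] S   <
  [0,1] "city" : S\PP
  [1,8] S\(S\PP)   <
    [1,7] S   <
      [1,2] "today" : S\N
      [2,7] S\(S\N)   >
        [2,3] "idea" : (S\(S\N))/N
        [3,7] N   >
          [3,6] N/PP   >S
            [3,4] "no" : (N/(S/NP))/PP
            [4,6] (S/NP)/PP   <
              [4,5] "river" : N
              [5,6] "heard" : ((S/NP)/PP)\N
          [6,7] "park" : PP
    [7,8] "dog" : (S\(S\PP))\S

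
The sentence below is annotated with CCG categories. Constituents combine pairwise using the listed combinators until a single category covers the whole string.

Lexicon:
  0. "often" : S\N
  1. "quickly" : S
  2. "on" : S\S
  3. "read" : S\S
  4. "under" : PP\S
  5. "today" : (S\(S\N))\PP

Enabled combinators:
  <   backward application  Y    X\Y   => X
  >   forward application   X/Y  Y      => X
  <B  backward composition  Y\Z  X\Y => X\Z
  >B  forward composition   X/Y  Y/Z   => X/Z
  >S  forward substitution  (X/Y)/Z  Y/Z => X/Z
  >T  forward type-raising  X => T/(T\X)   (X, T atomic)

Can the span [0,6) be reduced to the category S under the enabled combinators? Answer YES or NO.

[0,6] S   <
  [0,1] "often" : S\N
  [1,6] S\(S\N)   <
    [1,5] PP   >
      [1,2] PP/(PP\S)   >T
        [1,2] "quickly" : S
      [2,5] PP\S   <B
        [2,3] "on" : S\S
        [3,5] PP\S   <B
          [3,4] "read" : S\S
          [4,5] "under" : PP\S
    [5,6] "today" : (S\(S\N))\PP

YES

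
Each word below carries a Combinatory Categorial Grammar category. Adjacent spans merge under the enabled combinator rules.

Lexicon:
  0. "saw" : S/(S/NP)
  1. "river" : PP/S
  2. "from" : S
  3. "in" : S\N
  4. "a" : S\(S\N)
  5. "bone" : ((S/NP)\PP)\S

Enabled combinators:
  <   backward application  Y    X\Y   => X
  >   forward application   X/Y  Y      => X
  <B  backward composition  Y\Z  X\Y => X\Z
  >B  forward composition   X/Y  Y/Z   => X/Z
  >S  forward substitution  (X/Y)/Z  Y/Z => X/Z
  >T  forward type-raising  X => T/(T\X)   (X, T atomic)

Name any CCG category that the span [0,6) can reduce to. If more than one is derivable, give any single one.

S

[0,6] S   >
  [0,1] "saw" : S/(S/NP)
  [1,6] S/NP   <
    [1,3] PP   >
      [1,2] "river" : PP/S
      [2,3] "from" : S
    [3,6] (S/NP)\PP   <
      [3,5] S   <
        [3,4] "in" : S\N
        [4,5] "a" : S\(S\N)
      [5,6] "bone" : ((S/NP)\PP)\S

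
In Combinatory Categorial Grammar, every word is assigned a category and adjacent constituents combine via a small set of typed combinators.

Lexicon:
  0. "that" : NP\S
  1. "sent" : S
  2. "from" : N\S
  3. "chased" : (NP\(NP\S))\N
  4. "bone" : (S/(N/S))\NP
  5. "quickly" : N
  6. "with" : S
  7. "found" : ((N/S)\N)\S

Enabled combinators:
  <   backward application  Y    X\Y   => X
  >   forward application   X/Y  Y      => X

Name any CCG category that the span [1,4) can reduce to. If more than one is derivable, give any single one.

[0,8] S   >
  [0,5] S/(N/S)   <
    [0,4] NP   <
      [0,1] "that" : NP\S
      [1,4] NP\(NP\S)   <
        [1,3] N   <
          [1,2] "sent" : S
          [2,3] "from" : N\S
        [3,4] "chased" : (NP\(NP\S))\N
    [4,5] "bone" : (S/(N/S))\NP
  [5,8] N/S   <
    [5,6] "quickly" : N
    [6,8] (N/S)\N   <
      [6,7] "with" : S
      [7,8] "found" : ((N/S)\N)\S

NP\(NP\S)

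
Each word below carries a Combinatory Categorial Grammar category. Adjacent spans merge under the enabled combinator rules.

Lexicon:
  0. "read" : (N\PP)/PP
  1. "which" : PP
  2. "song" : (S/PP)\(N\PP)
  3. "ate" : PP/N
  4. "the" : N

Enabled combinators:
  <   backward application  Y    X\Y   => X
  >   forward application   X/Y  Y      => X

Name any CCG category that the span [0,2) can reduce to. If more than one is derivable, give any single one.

[0,5] S   >
  [0,3] S/PP   <
    [0,2] N\PP   >
      [0,1] "read" : (N\PP)/PP
      [1,2] "which" : PP
    [2,3] "song" : (S/PP)\(N\PP)
  [3,5] PP   >
    [3,4] "ate" : PP/N
    [4,5] "the" : N

N\PP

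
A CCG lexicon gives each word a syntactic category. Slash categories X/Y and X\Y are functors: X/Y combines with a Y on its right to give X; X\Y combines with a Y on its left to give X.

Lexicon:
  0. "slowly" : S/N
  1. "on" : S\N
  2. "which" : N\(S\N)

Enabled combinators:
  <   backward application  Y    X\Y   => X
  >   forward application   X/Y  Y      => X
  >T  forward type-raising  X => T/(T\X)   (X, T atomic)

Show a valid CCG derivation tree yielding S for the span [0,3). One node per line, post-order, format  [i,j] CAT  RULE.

[0,1] S/N  lex  "slowly"
[1,2] S\N  lex  "on"
[2,3] N\(S\N)  lex  "which"
[1,3] N  <  k=2
[0,3] S  >  k=1

[0,3] S   >
  [0,1] "slowly" : S/N
  [1,3] N   <
    [1,2] "on" : S\N
    [2,3] "which" : N\(S\N)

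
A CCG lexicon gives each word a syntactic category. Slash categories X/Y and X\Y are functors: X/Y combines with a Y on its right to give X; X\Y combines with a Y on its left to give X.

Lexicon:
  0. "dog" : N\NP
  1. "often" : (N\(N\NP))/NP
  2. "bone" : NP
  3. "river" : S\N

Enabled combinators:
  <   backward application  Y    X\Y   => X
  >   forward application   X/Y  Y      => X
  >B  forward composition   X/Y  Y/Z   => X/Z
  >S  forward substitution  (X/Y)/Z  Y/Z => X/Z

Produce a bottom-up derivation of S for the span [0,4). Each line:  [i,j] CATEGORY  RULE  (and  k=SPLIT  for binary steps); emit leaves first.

[0,1] N\NP  lex  "dog"
[1,2] (N\(N\NP))/NP  lex  "often"
[2,3] NP  lex  "bone"
[1,3] N\(N\NP)  >  k=2
[0,3] N  <  k=1
[3,4] S\N  lex  "river"
[0,4] S  <  k=3

[0,4] S   <
  [0,3] N   <
    [0,1] "dog" : N\NP
    [1,3] N\(N\NP)   >
      [1,2] "often" : (N\(N\NP))/NP
      [2,3] "bone" : NP
  [3,4] "river" : S\N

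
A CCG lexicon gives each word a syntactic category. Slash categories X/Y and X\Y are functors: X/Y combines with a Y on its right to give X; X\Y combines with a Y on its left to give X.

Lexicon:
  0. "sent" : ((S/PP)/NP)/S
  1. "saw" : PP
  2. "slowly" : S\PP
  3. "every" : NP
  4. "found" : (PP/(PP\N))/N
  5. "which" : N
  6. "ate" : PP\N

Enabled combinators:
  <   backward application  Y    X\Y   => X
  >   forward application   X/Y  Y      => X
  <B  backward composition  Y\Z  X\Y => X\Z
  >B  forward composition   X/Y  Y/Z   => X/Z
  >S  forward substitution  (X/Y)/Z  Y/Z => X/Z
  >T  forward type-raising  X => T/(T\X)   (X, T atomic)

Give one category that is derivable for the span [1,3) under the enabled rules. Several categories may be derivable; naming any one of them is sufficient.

[0,7] S   >
  [0,4] S/PP   >
    [0,3] (S/PP)/NP   >
      [0,1] "sent" : ((S/PP)/NP)/S
      [1,3] S   >
        [1,2] S/(S\PP)   >T
          [1,2] "saw" : PP
        [2,3] "slowly" : S\PP
    [3,4] "every" : NP
  [4,7] PP   >
    [4,6] PP/(PP\N)   >
      [4,5] "found" : (PP/(PP\N))/N
      [5,6] "which" : N
    [6,7] "ate" : PP\N

S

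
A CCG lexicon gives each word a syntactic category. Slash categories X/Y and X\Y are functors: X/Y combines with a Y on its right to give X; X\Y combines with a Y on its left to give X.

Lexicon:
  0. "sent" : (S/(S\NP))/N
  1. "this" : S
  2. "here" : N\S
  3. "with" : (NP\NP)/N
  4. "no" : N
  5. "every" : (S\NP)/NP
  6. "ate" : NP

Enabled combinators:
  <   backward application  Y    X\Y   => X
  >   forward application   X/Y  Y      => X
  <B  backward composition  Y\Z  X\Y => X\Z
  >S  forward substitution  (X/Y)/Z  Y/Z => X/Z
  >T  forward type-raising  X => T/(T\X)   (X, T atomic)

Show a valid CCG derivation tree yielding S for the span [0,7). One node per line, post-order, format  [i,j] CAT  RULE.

[0,7] S   >
  [0,3] S/(S\NP)   >
    [0,1] "sent" : (S/(S\NP))/N
    [1,3] N   >
      [1,2] N/(N\S)   >T
        [1,2] "this" : S
      [2,3] "here" : N\S
  [3,7] S\NP   <B
    [3,5] NP\NP   >
      [3,4] "with" : (NP\NP)/N
      [4,5] "no" : N
    [5,7] S\NP   >
      [5,6] "every" : (S\NP)/NP
      [6,7] "ate" : NP

[0,1] (S/(S\NP))/N  lex  "sent"
[1,2] S  lex  "this"
[1,2] N/(N\S)  >T
[2,3] N\S  lex  "here"
[1,3] N  >  k=2
[0,3] S/(S\NP)  >  k=1
[3,4] (NP\NP)/N  lex  "with"
[4,5] N  lex  "no"
[3,5] NP\NP  >  k=4
[5,6] (S\NP)/NP  lex  "every"
[6,7] NP  lex  "ate"
[5,7] S\NP  >  k=6
[3,7] S\NP  <B  k=5
[0,7] S  >  k=3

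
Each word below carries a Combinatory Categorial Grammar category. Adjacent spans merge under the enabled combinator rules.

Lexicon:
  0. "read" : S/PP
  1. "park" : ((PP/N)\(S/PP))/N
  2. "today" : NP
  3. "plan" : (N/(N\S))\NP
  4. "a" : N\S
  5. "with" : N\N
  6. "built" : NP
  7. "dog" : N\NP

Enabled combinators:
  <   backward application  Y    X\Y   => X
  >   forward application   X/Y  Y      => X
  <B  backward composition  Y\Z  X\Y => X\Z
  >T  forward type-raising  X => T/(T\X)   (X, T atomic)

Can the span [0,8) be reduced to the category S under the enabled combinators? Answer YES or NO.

S/PP ((PP/N)\(S/PP))/N NP (N/(N\S))\NP N\S N\N NP N\NP
CKY chart[0,8] = {N/(N\PP), NP/(NP\PP), PP, PP/(PP\PP), S/(S\PP)}; S ∉ chart

NO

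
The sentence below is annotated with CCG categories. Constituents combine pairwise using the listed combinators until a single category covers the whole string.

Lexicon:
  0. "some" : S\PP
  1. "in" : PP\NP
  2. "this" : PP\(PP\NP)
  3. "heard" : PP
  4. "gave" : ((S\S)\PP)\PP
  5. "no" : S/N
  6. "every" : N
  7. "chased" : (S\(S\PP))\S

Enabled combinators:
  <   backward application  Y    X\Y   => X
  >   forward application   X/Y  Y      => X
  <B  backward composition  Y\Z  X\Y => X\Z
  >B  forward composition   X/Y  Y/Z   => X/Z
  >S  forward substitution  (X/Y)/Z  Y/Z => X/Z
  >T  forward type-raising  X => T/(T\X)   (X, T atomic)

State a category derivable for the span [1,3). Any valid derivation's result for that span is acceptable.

PP

[0,8] S   <
  [0,5] S\PP   <B
    [0,1] "some" : S\PP
    [1,5] S\S   <
      [1,3] PP   <
        [1,2] "in" : PP\NP
        [2,3] "this" : PP\(PP\NP)
      [3,5] (S\S)\PP   <
        [3,4] "heard" : PP
        [4,5] "gave" : ((S\S)\PP)\PP
  [5,8] S\(S\PP)   <
    [5,7] S   >
      [5,6] "no" : S/N
      [6,7] "every" : N
    [7,8] "chased" : (S\(S\PP))\S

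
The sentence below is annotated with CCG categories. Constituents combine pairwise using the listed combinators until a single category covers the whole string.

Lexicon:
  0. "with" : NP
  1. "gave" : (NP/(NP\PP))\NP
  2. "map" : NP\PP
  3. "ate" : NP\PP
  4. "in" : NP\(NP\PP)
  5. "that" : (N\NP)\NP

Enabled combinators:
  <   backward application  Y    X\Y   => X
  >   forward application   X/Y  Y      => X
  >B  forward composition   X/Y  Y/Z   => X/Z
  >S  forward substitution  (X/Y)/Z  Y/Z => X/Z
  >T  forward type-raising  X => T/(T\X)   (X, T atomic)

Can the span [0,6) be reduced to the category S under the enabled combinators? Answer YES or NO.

NP (NP/(NP\PP))\NP NP\PP NP\PP NP\(NP\PP) (N\NP)\NP
CKY chart[0,6] = {N, N/(N\N), NP/(NP\N), PP/(PP\N), S/(S\N)}; S ∉ chart

NO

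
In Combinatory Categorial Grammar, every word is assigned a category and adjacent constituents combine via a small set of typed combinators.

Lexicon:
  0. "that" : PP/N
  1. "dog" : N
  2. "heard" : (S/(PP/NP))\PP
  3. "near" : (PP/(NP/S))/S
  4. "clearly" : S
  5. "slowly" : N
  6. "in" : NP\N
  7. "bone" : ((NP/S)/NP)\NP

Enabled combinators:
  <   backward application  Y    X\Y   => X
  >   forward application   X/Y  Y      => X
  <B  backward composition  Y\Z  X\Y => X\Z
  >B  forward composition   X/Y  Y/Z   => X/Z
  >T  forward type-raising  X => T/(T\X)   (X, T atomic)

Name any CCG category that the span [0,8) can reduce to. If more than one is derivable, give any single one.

S

[0,8] S   >
  [0,3] S/(PP/NP)   <
    [0,2] PP   >
      [0,1] "that" : PP/N
      [1,2] "dog" : N
    [2,3] "heard" : (S/(PP/NP))\PP
  [3,8] PP/NP   >B
    [3,5] PP/(NP/S)   >
      [3,4] "near" : (PP/(NP/S))/S
      [4,5] "clearly" : S
    [5,8] (NP/S)/NP   <
      [5,7] NP   <
        [5,6] "slowly" : N
        [6,7] "in" : NP\N
      [7,8] "bone" : ((NP/S)/NP)\NP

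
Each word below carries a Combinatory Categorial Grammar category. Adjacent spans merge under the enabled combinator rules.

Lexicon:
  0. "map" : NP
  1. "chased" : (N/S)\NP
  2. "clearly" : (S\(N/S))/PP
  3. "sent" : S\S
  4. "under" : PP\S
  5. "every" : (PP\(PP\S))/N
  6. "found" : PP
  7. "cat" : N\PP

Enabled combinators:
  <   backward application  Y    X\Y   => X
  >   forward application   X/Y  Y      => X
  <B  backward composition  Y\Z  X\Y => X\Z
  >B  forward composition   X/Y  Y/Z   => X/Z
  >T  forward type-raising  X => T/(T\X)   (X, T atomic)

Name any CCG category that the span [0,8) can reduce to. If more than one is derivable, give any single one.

S

[0,8] S   >
  [0,1] S/(S\NP)   >T
    [0,1] "map" : NP
  [1,8] S\NP   <B
    [1,2] "chased" : (N/S)\NP
    [2,8] S\(N/S)   >
      [2,3] "clearly" : (S\(N/S))/PP
      [3,8] PP   <
        [3,5] PP\S   <B
          [3,4] "sent" : S\S
          [4,5] "under" : PP\S
        [5,8] PP\(PP\S)   >
          [5,6] "every" : (PP\(PP\S))/N
          [6,8] N   <
            [6,7] "found" : PP
            [7,8] "cat" : N\PP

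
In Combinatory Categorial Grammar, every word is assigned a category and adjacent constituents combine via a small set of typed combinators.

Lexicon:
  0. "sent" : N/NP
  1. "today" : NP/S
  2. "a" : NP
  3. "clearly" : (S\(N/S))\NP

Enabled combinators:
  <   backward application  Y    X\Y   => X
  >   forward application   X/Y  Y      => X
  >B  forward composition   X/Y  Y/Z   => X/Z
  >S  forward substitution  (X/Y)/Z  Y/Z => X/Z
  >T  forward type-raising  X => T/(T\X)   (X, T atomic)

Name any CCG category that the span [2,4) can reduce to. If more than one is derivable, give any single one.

[0,4] S   <
  [0,2] N/S   >B
    [0,1] "sent" : N/NP
    [1,2] "today" : NP/S
  [2,4] S\(N/S)   <
    [2,3] "a" : NP
    [3,4] "clearly" : (S\(N/S))\NP

S\(N/S)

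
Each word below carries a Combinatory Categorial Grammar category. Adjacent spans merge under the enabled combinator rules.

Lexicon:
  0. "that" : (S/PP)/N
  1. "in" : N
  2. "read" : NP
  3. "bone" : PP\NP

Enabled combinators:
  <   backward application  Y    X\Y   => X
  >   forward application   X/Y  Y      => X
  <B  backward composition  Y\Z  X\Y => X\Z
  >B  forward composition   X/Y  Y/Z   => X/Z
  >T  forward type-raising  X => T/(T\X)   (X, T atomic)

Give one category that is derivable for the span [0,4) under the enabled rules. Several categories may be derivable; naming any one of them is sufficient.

[0,4] S   >
  [0,2] S/PP   >
    [0,1] "that" : (S/PP)/N
    [1,2] "in" : N
  [2,4] PP   >
    [2,3] PP/(PP\NP)   >T
      [2,3] "read" : NP
    [3,4] "bone" : PP\NP

S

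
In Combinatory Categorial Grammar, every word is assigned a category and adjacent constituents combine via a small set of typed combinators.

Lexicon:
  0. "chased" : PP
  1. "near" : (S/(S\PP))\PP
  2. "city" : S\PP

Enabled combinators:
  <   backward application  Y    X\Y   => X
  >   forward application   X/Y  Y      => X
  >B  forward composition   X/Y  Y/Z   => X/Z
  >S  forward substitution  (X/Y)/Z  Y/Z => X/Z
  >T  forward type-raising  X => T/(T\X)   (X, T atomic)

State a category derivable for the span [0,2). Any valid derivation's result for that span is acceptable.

[0,3] S   >
  [0,2] S/(S\PP)   <
    [0,1] "chased" : PP
    [1,2] "near" : (S/(S\PP))\PP
  [2,3] "city" : S\PP

S/(S\PP)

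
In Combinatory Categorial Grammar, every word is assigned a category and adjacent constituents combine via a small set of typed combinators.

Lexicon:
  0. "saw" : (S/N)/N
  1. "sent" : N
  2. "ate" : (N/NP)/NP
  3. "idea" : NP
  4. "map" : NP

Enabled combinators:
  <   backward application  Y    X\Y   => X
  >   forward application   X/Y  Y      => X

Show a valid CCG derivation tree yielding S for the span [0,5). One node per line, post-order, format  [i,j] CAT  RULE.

[0,5] S   >
  [0,2] S/N   >
    [0,1] "saw" : (S/N)/N
    [1,2] "sent" : N
  [2,5] N   >
    [2,4] N/NP   >
      [2,3] "ate" : (N/NP)/NP
      [3,4] "idea" : NP
    [4,5] "map" : NP

[0,1] (S/N)/N  lex  "saw"
[1,2] N  lex  "sent"
[0,2] S/N  >  k=1
[2,3] (N/NP)/NP  lex  "ate"
[3,4] NP  lex  "idea"
[2,4] N/NP  >  k=3
[4,5] NP  lex  "map"
[2,5] N  >  k=4
[0,5] S  >  k=2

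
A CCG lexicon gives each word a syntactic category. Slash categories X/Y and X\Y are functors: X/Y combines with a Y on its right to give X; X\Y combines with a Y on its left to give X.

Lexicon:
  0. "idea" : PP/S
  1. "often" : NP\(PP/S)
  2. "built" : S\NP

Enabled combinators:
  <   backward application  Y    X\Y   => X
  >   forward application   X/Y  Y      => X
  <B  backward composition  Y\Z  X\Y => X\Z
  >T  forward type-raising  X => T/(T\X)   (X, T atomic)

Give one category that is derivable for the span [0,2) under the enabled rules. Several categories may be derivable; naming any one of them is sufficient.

NP

[0,3] S   <
  [0,2] NP   <
    [0,1] "idea" : PP/S
    [1,2] "often" : NP\(PP/S)
  [2,3] "built" : S\NP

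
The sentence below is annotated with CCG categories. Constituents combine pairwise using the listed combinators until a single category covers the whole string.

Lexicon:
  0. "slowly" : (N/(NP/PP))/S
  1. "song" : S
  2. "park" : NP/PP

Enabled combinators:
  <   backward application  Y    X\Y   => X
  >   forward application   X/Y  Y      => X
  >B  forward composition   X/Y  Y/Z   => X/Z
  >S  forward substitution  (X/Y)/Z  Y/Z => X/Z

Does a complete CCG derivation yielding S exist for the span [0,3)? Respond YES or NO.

NO

(N/(NP/PP))/S S NP/PP
CKY chart[0,3] = {N}; S ∉ chart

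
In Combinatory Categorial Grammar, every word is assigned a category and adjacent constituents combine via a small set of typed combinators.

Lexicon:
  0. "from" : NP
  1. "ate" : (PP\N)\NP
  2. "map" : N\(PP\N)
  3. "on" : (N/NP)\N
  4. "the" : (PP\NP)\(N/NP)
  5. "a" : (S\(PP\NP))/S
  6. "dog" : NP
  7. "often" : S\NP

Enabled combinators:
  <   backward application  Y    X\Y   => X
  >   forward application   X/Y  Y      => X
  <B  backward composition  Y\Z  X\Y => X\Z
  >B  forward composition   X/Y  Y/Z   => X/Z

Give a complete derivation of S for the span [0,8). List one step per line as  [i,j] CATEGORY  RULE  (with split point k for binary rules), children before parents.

[0,1] NP  lex  "from"
[1,2] (PP\N)\NP  lex  "ate"
[2,3] N\(PP\N)  lex  "map"
[1,3] N\NP  <B  k=2
[0,3] N  <  k=1
[3,4] (N/NP)\N  lex  "on"
[0,4] N/NP  <  k=3
[4,5] (PP\NP)\(N/NP)  lex  "the"
[0,5] PP\NP  <  k=4
[5,6] (S\(PP\NP))/S  lex  "a"
[6,7] NP  lex  "dog"
[7,8] S\NP  lex  "often"
[6,8] S  <  k=7
[5,8] S\(PP\NP)  >  k=6
[0,8] S  <  k=5

[0,8] S   <
  [0,5] PP\NP   <
    [0,4] N/NP   <
      [0,3] N   <
        [0,1] "from" : NP
        [1,3] N\NP   <B
          [1,2] "ate" : (PP\N)\NP
          [2,3] "map" : N\(PP\N)
      [3,4] "on" : (N/NP)\N
    [4,5] "the" : (PP\NP)\(N/NP)
  [5,8] S\(PP\NP)   >
    [5,6] "a" : (S\(PP\NP))/S
    [6,8] S   <
      [6,7] "dog" : NP
      [7,8] "often" : S\NP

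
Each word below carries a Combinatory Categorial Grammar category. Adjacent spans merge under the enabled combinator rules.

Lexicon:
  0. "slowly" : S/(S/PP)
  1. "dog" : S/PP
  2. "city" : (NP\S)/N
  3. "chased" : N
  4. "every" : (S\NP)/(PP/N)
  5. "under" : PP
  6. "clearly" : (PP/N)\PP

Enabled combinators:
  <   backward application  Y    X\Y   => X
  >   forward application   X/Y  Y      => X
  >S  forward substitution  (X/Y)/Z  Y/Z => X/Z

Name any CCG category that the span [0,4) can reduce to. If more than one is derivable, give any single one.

NP

[0,7] S   <
  [0,4] NP   <
    [0,2] S   >
      [0,1] "slowly" : S/(S/PP)
      [1,2] "dog" : S/PP
    [2,4] NP\S   >
      [2,3] "city" : (NP\S)/N
      [3,4] "chased" : N
  [4,7] S\NP   >
    [4,5] "every" : (S\NP)/(PP/N)
    [5,7] PP/N   <
      [5,6] "under" : PP
      [6,7] "clearly" : (PP/N)\PP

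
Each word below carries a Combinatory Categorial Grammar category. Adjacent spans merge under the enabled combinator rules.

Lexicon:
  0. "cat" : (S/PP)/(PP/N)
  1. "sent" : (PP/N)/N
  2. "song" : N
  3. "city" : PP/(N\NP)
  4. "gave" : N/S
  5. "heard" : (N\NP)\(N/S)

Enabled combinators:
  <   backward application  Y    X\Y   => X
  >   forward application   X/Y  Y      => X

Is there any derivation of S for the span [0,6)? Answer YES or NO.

[0,6] S   >
  [0,3] S/PP   >
    [0,1] "cat" : (S/PP)/(PP/N)
    [1,3] PP/N   >
      [1,2] "sent" : (PP/N)/N
      [2,3] "song" : N
  [3,6] PP   >
    [3,4] "city" : PP/(N\NP)
    [4,6] N\NP   <
      [4,5] "gave" : N/S
      [5,6] "heard" : (N\NP)\(N/S)

YES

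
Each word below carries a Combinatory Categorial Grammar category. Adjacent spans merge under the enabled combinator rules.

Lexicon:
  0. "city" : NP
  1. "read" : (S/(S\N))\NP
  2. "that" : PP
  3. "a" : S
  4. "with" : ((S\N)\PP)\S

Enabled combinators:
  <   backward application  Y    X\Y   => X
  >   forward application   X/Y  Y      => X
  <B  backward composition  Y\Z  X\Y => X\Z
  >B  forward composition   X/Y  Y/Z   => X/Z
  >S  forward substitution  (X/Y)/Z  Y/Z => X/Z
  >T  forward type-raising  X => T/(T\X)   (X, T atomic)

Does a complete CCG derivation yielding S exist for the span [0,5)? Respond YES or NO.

YES

[0,5] S   >
  [0,2] S/(S\N)   <
    [0,1] "city" : NP
    [1,2] "read" : (S/(S\N))\NP
  [2,5] S\N   <
    [2,3] "that" : PP
    [3,5] (S\N)\PP   <
      [3,4] "a" : S
      [4,5] "with" : ((S\N)\PP)\S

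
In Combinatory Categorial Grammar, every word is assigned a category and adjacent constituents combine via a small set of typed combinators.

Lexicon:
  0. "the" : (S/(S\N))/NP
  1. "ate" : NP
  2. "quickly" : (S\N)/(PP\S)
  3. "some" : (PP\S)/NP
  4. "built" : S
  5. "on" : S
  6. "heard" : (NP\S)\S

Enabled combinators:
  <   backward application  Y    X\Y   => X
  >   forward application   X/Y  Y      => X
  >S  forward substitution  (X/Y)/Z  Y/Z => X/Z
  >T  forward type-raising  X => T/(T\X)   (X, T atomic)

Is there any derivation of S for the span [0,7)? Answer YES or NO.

[0,7] S   >
  [0,2] S/(S\N)   >
    [0,1] "the" : (S/(S\N))/NP
    [1,2] "ate" : NP
  [2,7] S\N   >
    [2,3] "quickly" : (S\N)/(PP\S)
    [3,7] PP\S   >
      [3,4] "some" : (PP\S)/NP
      [4,7] NP   >
        [4,5] NP/(NP\S)   >T
          [4,5] "built" : S
        [5,7] NP\S   <
          [5,6] "on" : S
          [6,7] "heard" : (NP\S)\S

YES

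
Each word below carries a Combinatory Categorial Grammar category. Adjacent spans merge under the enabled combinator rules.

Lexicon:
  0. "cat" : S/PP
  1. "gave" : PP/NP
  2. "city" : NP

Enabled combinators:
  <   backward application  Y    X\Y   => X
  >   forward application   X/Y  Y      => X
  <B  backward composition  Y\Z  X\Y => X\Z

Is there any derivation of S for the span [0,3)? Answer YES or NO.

YES

[0,3] S   >
  [0,1] "cat" : S/PP
  [1,3] PP   >
    [1,2] "gave" : PP/NP
    [2,3] "city" : NP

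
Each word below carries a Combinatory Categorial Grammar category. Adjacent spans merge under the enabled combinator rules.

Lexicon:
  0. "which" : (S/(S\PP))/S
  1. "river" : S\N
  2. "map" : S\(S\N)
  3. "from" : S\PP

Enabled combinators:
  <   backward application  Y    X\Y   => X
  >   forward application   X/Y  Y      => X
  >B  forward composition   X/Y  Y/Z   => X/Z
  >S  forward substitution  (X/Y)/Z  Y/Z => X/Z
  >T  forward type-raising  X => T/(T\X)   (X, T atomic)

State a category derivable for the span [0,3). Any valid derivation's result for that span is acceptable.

S/(S\PP)

[0,4] S   >
  [0,3] S/(S\PP)   >
    [0,1] "which" : (S/(S\PP))/S
    [1,3] S   <
      [1,2] "river" : S\N
      [2,3] "map" : S\(S\N)
  [3,4] "from" : S\PP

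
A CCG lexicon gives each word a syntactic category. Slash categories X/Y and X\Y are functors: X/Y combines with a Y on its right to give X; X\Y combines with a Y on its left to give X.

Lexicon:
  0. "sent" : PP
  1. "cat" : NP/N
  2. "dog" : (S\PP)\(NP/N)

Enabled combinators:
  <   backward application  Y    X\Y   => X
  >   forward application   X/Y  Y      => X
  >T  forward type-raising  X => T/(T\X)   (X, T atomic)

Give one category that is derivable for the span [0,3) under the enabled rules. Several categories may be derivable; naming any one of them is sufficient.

[0,3] S   >
  [0,1] S/(S\PP)   >T
    [0,1] "sent" : PP
  [1,3] S\PP   <
    [1,2] "cat" : NP/N
    [2,3] "dog" : (S\PP)\(NP/N)

S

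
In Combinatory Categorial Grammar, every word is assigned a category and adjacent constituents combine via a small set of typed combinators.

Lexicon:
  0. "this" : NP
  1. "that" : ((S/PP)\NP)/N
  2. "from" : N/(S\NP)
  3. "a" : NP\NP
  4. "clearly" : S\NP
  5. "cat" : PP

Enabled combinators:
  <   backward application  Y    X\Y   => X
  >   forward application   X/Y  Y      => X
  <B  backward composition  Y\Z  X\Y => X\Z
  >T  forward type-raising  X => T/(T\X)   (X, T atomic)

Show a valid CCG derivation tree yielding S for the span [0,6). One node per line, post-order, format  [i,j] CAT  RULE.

[0,6] S   >
  [0,5] S/PP   <
    [0,1] "this" : NP
    [1,5] (S/PP)\NP   >
      [1,2] "that" : ((S/PP)\NP)/N
      [2,5] N   >
        [2,3] "from" : N/(S\NP)
        [3,5] S\NP   <B
          [3,4] "a" : NP\NP
          [4,5] "clearly" : S\NP
  [5,6] "cat" : PP

[0,1] NP  lex  "this"
[1,2] ((S/PP)\NP)/N  lex  "that"
[2,3] N/(S\NP)  lex  "from"
[3,4] NP\NP  lex  "a"
[4,5] S\NP  lex  "clearly"
[3,5] S\NP  <B  k=4
[2,5] N  >  k=3
[1,5] (S/PP)\NP  >  k=2
[0,5] S/PP  <  k=1
[5,6] PP  lex  "cat"
[0,6] S  >  k=5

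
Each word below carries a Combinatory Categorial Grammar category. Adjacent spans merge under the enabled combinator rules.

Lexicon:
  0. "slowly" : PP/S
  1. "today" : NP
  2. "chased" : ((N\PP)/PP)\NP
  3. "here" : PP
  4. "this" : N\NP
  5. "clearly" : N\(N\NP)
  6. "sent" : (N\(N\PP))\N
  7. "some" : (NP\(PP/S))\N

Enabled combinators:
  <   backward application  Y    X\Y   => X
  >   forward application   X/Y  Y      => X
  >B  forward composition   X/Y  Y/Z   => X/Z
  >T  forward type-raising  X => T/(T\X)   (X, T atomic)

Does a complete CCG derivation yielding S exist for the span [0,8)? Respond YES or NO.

NO

PP/S NP ((N\PP)/PP)\NP PP N\NP N\(N\NP) (N\(N\PP))\N (NP\(PP/S))\N
CKY chart[0,8] = {N/(N\NP), NP, NP/(NP\NP), PP/(PP\NP), S/(S\NP)}; S ∉ chart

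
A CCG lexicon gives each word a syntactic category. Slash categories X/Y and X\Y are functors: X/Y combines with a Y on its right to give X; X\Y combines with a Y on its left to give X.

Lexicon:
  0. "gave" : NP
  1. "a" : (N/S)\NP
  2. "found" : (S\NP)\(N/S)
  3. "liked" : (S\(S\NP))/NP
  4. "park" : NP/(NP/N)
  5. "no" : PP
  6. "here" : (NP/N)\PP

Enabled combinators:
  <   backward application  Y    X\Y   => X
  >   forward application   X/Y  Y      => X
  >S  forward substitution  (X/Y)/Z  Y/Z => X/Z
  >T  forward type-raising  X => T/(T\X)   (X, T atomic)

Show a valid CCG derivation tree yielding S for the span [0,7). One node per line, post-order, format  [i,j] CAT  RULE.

[0,1] NP  lex  "gave"
[1,2] (N/S)\NP  lex  "a"
[0,2] N/S  <  k=1
[2,3] (S\NP)\(N/S)  lex  "found"
[0,3] S\NP  <  k=2
[3,4] (S\(S\NP))/NP  lex  "liked"
[4,5] NP/(NP/N)  lex  "park"
[5,6] PP  lex  "no"
[6,7] (NP/N)\PP  lex  "here"
[5,7] NP/N  <  k=6
[4,7] NP  >  k=5
[3,7] S\(S\NP)  >  k=4
[0,7] S  <  k=3

[0,7] S   <
  [0,3] S\NP   <
    [0,2] N/S   <
      [0,1] "gave" : NP
      [1,2] "a" : (N/S)\NP
    [2,3] "found" : (S\NP)\(N/S)
  [3,7] S\(S\NP)   >
    [3,4] "liked" : (S\(S\NP))/NP
    [4,7] NP   >
      [4,5] "park" : NP/(NP/N)
      [5,7] NP/N   <
        [5,6] "no" : PP
        [6,7] "here" : (NP/N)\PP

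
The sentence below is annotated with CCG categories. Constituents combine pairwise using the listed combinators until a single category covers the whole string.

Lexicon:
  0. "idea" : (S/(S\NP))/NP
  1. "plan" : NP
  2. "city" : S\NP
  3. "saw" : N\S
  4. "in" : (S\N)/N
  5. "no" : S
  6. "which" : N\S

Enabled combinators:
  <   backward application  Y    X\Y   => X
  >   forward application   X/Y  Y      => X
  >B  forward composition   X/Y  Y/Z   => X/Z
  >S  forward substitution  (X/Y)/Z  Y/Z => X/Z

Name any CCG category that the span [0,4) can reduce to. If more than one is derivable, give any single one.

N

[0,7] S   <
  [0,4] N   <
    [0,3] S   >
      [0,2] S/(S\NP)   >
        [0,1] "idea" : (S/(S\NP))/NP
        [1,2] "plan" : NP
      [2,3] "city" : S\NP
    [3,4] "saw" : N\S
  [4,7] S\N   >
    [4,5] "in" : (S\N)/N
    [5,7] N   <
      [5,6] "no" : S
      [6,7] "which" : N\S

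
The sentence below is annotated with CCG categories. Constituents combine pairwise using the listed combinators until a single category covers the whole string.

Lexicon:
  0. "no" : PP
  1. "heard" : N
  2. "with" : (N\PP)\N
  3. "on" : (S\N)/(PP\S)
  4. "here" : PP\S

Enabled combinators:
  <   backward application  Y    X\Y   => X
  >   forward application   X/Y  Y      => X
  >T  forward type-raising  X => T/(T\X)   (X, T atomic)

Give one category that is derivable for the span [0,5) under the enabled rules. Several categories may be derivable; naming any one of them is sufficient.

[0,5] S   <
  [0,3] N   >
    [0,1] N/(N\PP)   >T
      [0,1] "no" : PP
    [1,3] N\PP   <
      [1,2] "heard" : N
      [2,3] "with" : (N\PP)\N
  [3,5] S\N   >
    [3,4] "on" : (S\N)/(PP\S)
    [4,5] "here" : PP\S

S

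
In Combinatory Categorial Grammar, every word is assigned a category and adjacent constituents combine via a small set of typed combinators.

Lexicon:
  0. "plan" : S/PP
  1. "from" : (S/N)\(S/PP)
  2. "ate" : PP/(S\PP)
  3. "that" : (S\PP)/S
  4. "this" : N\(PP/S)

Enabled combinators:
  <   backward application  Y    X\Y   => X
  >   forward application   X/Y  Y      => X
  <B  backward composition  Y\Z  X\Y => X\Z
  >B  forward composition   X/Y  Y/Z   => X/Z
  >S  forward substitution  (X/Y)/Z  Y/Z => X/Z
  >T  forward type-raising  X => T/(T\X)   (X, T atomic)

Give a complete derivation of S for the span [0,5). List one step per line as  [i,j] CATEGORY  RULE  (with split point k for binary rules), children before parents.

[0,1] S/PP  lex  "plan"
[1,2] (S/N)\(S/PP)  lex  "from"
[0,2] S/N  <  k=1
[2,3] PP/(S\PP)  lex  "ate"
[3,4] (S\PP)/S  lex  "that"
[2,4] PP/S  >B  k=3
[4,5] N\(PP/S)  lex  "this"
[2,5] N  <  k=4
[0,5] S  >  k=2

[0,5] S   >
  [0,2] S/N   <
    [0,1] "plan" : S/PP
    [1,2] "from" : (S/N)\(S/PP)
  [2,5] N   <
    [2,4] PP/S   >B
      [2,3] "ate" : PP/(S\PP)
      [3,4] "that" : (S\PP)/S
    [4,5] "this" : N\(PP/S)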